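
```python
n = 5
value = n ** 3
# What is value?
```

Answer: 125

Derivation:
Trace (tracking value):
n = 5  # -> n = 5
value = n ** 3  # -> value = 125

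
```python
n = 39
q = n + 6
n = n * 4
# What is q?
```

Trace (tracking q):
n = 39  # -> n = 39
q = n + 6  # -> q = 45
n = n * 4  # -> n = 156

Answer: 45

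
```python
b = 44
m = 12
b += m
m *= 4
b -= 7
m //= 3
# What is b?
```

Trace (tracking b):
b = 44  # -> b = 44
m = 12  # -> m = 12
b += m  # -> b = 56
m *= 4  # -> m = 48
b -= 7  # -> b = 49
m //= 3  # -> m = 16

Answer: 49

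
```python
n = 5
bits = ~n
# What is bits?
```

Trace (tracking bits):
n = 5  # -> n = 5
bits = ~n  # -> bits = -6

Answer: -6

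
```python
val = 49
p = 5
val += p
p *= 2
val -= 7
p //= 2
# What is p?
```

Answer: 5

Derivation:
Trace (tracking p):
val = 49  # -> val = 49
p = 5  # -> p = 5
val += p  # -> val = 54
p *= 2  # -> p = 10
val -= 7  # -> val = 47
p //= 2  # -> p = 5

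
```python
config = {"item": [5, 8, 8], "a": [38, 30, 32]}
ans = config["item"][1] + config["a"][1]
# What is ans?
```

Answer: 38

Derivation:
Trace (tracking ans):
config = {'item': [5, 8, 8], 'a': [38, 30, 32]}  # -> config = {'item': [5, 8, 8], 'a': [38, 30, 32]}
ans = config['item'][1] + config['a'][1]  # -> ans = 38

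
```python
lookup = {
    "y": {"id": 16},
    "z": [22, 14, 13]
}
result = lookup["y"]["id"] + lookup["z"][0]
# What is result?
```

Trace (tracking result):
lookup = {'y': {'id': 16}, 'z': [22, 14, 13]}  # -> lookup = {'y': {'id': 16}, 'z': [22, 14, 13]}
result = lookup['y']['id'] + lookup['z'][0]  # -> result = 38

Answer: 38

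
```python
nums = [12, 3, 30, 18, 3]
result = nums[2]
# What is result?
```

Trace (tracking result):
nums = [12, 3, 30, 18, 3]  # -> nums = [12, 3, 30, 18, 3]
result = nums[2]  # -> result = 30

Answer: 30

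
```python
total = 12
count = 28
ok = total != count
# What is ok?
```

Trace (tracking ok):
total = 12  # -> total = 12
count = 28  # -> count = 28
ok = total != count  # -> ok = True

Answer: True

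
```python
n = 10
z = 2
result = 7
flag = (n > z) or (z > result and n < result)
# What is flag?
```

Trace (tracking flag):
n = 10  # -> n = 10
z = 2  # -> z = 2
result = 7  # -> result = 7
flag = n > z or (z > result and n < result)  # -> flag = True

Answer: True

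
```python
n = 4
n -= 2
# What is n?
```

Answer: 2

Derivation:
Trace (tracking n):
n = 4  # -> n = 4
n -= 2  # -> n = 2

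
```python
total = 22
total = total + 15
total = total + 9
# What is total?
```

Trace (tracking total):
total = 22  # -> total = 22
total = total + 15  # -> total = 37
total = total + 9  # -> total = 46

Answer: 46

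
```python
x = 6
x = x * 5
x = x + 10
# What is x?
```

Trace (tracking x):
x = 6  # -> x = 6
x = x * 5  # -> x = 30
x = x + 10  # -> x = 40

Answer: 40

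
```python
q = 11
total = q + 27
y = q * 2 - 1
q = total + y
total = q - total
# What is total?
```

Trace (tracking total):
q = 11  # -> q = 11
total = q + 27  # -> total = 38
y = q * 2 - 1  # -> y = 21
q = total + y  # -> q = 59
total = q - total  # -> total = 21

Answer: 21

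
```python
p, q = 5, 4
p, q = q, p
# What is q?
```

Answer: 5

Derivation:
Trace (tracking q):
p, q = (5, 4)  # -> p = 5, q = 4
p, q = (q, p)  # -> p = 4, q = 5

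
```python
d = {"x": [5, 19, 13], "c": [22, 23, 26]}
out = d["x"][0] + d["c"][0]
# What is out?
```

Answer: 27

Derivation:
Trace (tracking out):
d = {'x': [5, 19, 13], 'c': [22, 23, 26]}  # -> d = {'x': [5, 19, 13], 'c': [22, 23, 26]}
out = d['x'][0] + d['c'][0]  # -> out = 27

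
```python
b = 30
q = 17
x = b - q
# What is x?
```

Trace (tracking x):
b = 30  # -> b = 30
q = 17  # -> q = 17
x = b - q  # -> x = 13

Answer: 13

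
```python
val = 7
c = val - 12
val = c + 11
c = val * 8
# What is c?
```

Trace (tracking c):
val = 7  # -> val = 7
c = val - 12  # -> c = -5
val = c + 11  # -> val = 6
c = val * 8  # -> c = 48

Answer: 48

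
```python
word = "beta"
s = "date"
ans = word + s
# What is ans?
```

Answer: 'betadate'

Derivation:
Trace (tracking ans):
word = 'beta'  # -> word = 'beta'
s = 'date'  # -> s = 'date'
ans = word + s  # -> ans = 'betadate'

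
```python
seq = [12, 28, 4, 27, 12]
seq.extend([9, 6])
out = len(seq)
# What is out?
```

Trace (tracking out):
seq = [12, 28, 4, 27, 12]  # -> seq = [12, 28, 4, 27, 12]
seq.extend([9, 6])  # -> seq = [12, 28, 4, 27, 12, 9, 6]
out = len(seq)  # -> out = 7

Answer: 7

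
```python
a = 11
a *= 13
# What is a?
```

Answer: 143

Derivation:
Trace (tracking a):
a = 11  # -> a = 11
a *= 13  # -> a = 143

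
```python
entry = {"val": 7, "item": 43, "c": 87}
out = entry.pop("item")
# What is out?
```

Trace (tracking out):
entry = {'val': 7, 'item': 43, 'c': 87}  # -> entry = {'val': 7, 'item': 43, 'c': 87}
out = entry.pop('item')  # -> out = 43

Answer: 43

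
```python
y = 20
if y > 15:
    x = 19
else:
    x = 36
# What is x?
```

Trace (tracking x):
y = 20  # -> y = 20
if y > 15:  # condition is True
    x = 19  # -> x = 19

Answer: 19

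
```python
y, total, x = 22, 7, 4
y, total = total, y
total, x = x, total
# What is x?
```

Answer: 22

Derivation:
Trace (tracking x):
y, total, x = (22, 7, 4)  # -> y = 22, total = 7, x = 4
y, total = (total, y)  # -> y = 7, total = 22
total, x = (x, total)  # -> total = 4, x = 22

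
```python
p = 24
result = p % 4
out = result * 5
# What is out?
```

Trace (tracking out):
p = 24  # -> p = 24
result = p % 4  # -> result = 0
out = result * 5  # -> out = 0

Answer: 0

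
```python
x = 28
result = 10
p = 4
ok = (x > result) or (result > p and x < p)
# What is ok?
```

Trace (tracking ok):
x = 28  # -> x = 28
result = 10  # -> result = 10
p = 4  # -> p = 4
ok = x > result or (result > p and x < p)  # -> ok = True

Answer: True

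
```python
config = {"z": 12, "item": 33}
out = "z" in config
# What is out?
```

Answer: True

Derivation:
Trace (tracking out):
config = {'z': 12, 'item': 33}  # -> config = {'z': 12, 'item': 33}
out = 'z' in config  # -> out = True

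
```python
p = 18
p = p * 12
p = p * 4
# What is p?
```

Trace (tracking p):
p = 18  # -> p = 18
p = p * 12  # -> p = 216
p = p * 4  # -> p = 864

Answer: 864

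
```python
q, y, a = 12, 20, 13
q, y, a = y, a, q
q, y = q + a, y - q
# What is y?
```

Trace (tracking y):
q, y, a = (12, 20, 13)  # -> q = 12, y = 20, a = 13
q, y, a = (y, a, q)  # -> q = 20, y = 13, a = 12
q, y = (q + a, y - q)  # -> q = 32, y = -7

Answer: -7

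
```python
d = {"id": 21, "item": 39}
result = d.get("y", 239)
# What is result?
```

Trace (tracking result):
d = {'id': 21, 'item': 39}  # -> d = {'id': 21, 'item': 39}
result = d.get('y', 239)  # -> result = 239

Answer: 239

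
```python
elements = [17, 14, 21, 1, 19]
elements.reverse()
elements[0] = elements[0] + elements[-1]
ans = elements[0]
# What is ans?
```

Trace (tracking ans):
elements = [17, 14, 21, 1, 19]  # -> elements = [17, 14, 21, 1, 19]
elements.reverse()  # -> elements = [19, 1, 21, 14, 17]
elements[0] = elements[0] + elements[-1]  # -> elements = [36, 1, 21, 14, 17]
ans = elements[0]  # -> ans = 36

Answer: 36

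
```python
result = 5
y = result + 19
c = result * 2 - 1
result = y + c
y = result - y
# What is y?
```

Trace (tracking y):
result = 5  # -> result = 5
y = result + 19  # -> y = 24
c = result * 2 - 1  # -> c = 9
result = y + c  # -> result = 33
y = result - y  # -> y = 9

Answer: 9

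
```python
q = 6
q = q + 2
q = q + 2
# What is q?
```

Trace (tracking q):
q = 6  # -> q = 6
q = q + 2  # -> q = 8
q = q + 2  # -> q = 10

Answer: 10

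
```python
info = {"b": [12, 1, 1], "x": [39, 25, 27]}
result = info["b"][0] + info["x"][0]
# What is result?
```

Answer: 51

Derivation:
Trace (tracking result):
info = {'b': [12, 1, 1], 'x': [39, 25, 27]}  # -> info = {'b': [12, 1, 1], 'x': [39, 25, 27]}
result = info['b'][0] + info['x'][0]  # -> result = 51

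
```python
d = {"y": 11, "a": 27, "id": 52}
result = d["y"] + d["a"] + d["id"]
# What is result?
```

Answer: 90

Derivation:
Trace (tracking result):
d = {'y': 11, 'a': 27, 'id': 52}  # -> d = {'y': 11, 'a': 27, 'id': 52}
result = d['y'] + d['a'] + d['id']  # -> result = 90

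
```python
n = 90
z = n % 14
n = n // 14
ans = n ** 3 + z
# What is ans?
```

Answer: 222

Derivation:
Trace (tracking ans):
n = 90  # -> n = 90
z = n % 14  # -> z = 6
n = n // 14  # -> n = 6
ans = n ** 3 + z  # -> ans = 222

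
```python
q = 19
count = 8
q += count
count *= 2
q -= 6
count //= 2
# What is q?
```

Trace (tracking q):
q = 19  # -> q = 19
count = 8  # -> count = 8
q += count  # -> q = 27
count *= 2  # -> count = 16
q -= 6  # -> q = 21
count //= 2  # -> count = 8

Answer: 21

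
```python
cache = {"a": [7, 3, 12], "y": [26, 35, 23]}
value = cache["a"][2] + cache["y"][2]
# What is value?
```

Answer: 35

Derivation:
Trace (tracking value):
cache = {'a': [7, 3, 12], 'y': [26, 35, 23]}  # -> cache = {'a': [7, 3, 12], 'y': [26, 35, 23]}
value = cache['a'][2] + cache['y'][2]  # -> value = 35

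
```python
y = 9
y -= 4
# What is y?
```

Answer: 5

Derivation:
Trace (tracking y):
y = 9  # -> y = 9
y -= 4  # -> y = 5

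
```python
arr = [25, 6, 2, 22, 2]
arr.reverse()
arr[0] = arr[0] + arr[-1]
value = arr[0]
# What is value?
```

Trace (tracking value):
arr = [25, 6, 2, 22, 2]  # -> arr = [25, 6, 2, 22, 2]
arr.reverse()  # -> arr = [2, 22, 2, 6, 25]
arr[0] = arr[0] + arr[-1]  # -> arr = [27, 22, 2, 6, 25]
value = arr[0]  # -> value = 27

Answer: 27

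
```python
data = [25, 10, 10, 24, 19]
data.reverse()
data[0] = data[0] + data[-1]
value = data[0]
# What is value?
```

Trace (tracking value):
data = [25, 10, 10, 24, 19]  # -> data = [25, 10, 10, 24, 19]
data.reverse()  # -> data = [19, 24, 10, 10, 25]
data[0] = data[0] + data[-1]  # -> data = [44, 24, 10, 10, 25]
value = data[0]  # -> value = 44

Answer: 44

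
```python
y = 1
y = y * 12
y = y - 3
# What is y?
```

Trace (tracking y):
y = 1  # -> y = 1
y = y * 12  # -> y = 12
y = y - 3  # -> y = 9

Answer: 9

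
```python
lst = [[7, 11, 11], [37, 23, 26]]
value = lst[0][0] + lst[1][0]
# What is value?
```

Trace (tracking value):
lst = [[7, 11, 11], [37, 23, 26]]  # -> lst = [[7, 11, 11], [37, 23, 26]]
value = lst[0][0] + lst[1][0]  # -> value = 44

Answer: 44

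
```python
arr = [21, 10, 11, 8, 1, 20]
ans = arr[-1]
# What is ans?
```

Trace (tracking ans):
arr = [21, 10, 11, 8, 1, 20]  # -> arr = [21, 10, 11, 8, 1, 20]
ans = arr[-1]  # -> ans = 20

Answer: 20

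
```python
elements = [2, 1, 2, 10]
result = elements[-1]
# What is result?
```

Trace (tracking result):
elements = [2, 1, 2, 10]  # -> elements = [2, 1, 2, 10]
result = elements[-1]  # -> result = 10

Answer: 10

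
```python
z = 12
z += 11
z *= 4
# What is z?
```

Answer: 92

Derivation:
Trace (tracking z):
z = 12  # -> z = 12
z += 11  # -> z = 23
z *= 4  # -> z = 92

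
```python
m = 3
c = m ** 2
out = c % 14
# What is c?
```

Answer: 9

Derivation:
Trace (tracking c):
m = 3  # -> m = 3
c = m ** 2  # -> c = 9
out = c % 14  # -> out = 9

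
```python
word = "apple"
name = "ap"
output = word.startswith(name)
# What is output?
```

Trace (tracking output):
word = 'apple'  # -> word = 'apple'
name = 'ap'  # -> name = 'ap'
output = word.startswith(name)  # -> output = True

Answer: True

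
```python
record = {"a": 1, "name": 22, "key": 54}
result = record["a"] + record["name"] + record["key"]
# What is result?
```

Answer: 77

Derivation:
Trace (tracking result):
record = {'a': 1, 'name': 22, 'key': 54}  # -> record = {'a': 1, 'name': 22, 'key': 54}
result = record['a'] + record['name'] + record['key']  # -> result = 77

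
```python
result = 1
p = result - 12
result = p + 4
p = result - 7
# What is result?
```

Trace (tracking result):
result = 1  # -> result = 1
p = result - 12  # -> p = -11
result = p + 4  # -> result = -7
p = result - 7  # -> p = -14

Answer: -7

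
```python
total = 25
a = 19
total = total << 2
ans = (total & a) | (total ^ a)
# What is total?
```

Trace (tracking total):
total = 25  # -> total = 25
a = 19  # -> a = 19
total = total << 2  # -> total = 100
ans = total & a | total ^ a  # -> ans = 119

Answer: 100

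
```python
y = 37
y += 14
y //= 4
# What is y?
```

Trace (tracking y):
y = 37  # -> y = 37
y += 14  # -> y = 51
y //= 4  # -> y = 12

Answer: 12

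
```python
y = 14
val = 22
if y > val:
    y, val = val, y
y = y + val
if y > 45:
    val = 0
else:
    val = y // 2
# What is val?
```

Answer: 18

Derivation:
Trace (tracking val):
y = 14  # -> y = 14
val = 22  # -> val = 22
if y > val:  # condition is False
y = y + val  # -> y = 36
if y > 45:  # condition is False
else:
    val = y // 2  # -> val = 18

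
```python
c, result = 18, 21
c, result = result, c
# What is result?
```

Answer: 18

Derivation:
Trace (tracking result):
c, result = (18, 21)  # -> c = 18, result = 21
c, result = (result, c)  # -> c = 21, result = 18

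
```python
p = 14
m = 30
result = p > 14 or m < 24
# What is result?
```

Answer: False

Derivation:
Trace (tracking result):
p = 14  # -> p = 14
m = 30  # -> m = 30
result = p > 14 or m < 24  # -> result = False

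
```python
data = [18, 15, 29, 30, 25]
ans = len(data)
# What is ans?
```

Trace (tracking ans):
data = [18, 15, 29, 30, 25]  # -> data = [18, 15, 29, 30, 25]
ans = len(data)  # -> ans = 5

Answer: 5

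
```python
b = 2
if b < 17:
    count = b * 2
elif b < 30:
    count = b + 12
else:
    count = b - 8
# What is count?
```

Answer: 4

Derivation:
Trace (tracking count):
b = 2  # -> b = 2
if b < 17:  # condition is True
    count = b * 2  # -> count = 4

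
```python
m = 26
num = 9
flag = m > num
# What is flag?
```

Answer: True

Derivation:
Trace (tracking flag):
m = 26  # -> m = 26
num = 9  # -> num = 9
flag = m > num  # -> flag = True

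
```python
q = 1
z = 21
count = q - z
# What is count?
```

Trace (tracking count):
q = 1  # -> q = 1
z = 21  # -> z = 21
count = q - z  # -> count = -20

Answer: -20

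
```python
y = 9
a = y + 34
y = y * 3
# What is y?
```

Trace (tracking y):
y = 9  # -> y = 9
a = y + 34  # -> a = 43
y = y * 3  # -> y = 27

Answer: 27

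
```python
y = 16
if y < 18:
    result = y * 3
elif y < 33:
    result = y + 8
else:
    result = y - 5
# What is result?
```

Trace (tracking result):
y = 16  # -> y = 16
if y < 18:  # condition is True
    result = y * 3  # -> result = 48

Answer: 48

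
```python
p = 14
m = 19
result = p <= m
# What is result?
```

Answer: True

Derivation:
Trace (tracking result):
p = 14  # -> p = 14
m = 19  # -> m = 19
result = p <= m  # -> result = True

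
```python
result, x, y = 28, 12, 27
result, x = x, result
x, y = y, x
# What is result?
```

Trace (tracking result):
result, x, y = (28, 12, 27)  # -> result = 28, x = 12, y = 27
result, x = (x, result)  # -> result = 12, x = 28
x, y = (y, x)  # -> x = 27, y = 28

Answer: 12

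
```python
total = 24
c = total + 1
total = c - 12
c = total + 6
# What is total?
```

Trace (tracking total):
total = 24  # -> total = 24
c = total + 1  # -> c = 25
total = c - 12  # -> total = 13
c = total + 6  # -> c = 19

Answer: 13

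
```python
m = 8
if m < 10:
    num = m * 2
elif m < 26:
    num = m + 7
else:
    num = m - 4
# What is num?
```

Answer: 16

Derivation:
Trace (tracking num):
m = 8  # -> m = 8
if m < 10:  # condition is True
    num = m * 2  # -> num = 16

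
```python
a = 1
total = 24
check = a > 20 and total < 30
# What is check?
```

Trace (tracking check):
a = 1  # -> a = 1
total = 24  # -> total = 24
check = a > 20 and total < 30  # -> check = False

Answer: False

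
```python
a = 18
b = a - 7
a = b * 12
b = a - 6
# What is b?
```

Answer: 126

Derivation:
Trace (tracking b):
a = 18  # -> a = 18
b = a - 7  # -> b = 11
a = b * 12  # -> a = 132
b = a - 6  # -> b = 126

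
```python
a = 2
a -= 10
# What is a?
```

Trace (tracking a):
a = 2  # -> a = 2
a -= 10  # -> a = -8

Answer: -8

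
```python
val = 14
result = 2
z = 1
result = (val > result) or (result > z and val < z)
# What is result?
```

Trace (tracking result):
val = 14  # -> val = 14
result = 2  # -> result = 2
z = 1  # -> z = 1
result = val > result or (result > z and val < z)  # -> result = True

Answer: True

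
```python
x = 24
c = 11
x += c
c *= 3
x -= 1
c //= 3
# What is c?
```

Answer: 11

Derivation:
Trace (tracking c):
x = 24  # -> x = 24
c = 11  # -> c = 11
x += c  # -> x = 35
c *= 3  # -> c = 33
x -= 1  # -> x = 34
c //= 3  # -> c = 11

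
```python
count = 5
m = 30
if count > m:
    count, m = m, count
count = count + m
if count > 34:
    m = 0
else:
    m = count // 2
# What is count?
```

Trace (tracking count):
count = 5  # -> count = 5
m = 30  # -> m = 30
if count > m:  # condition is False
count = count + m  # -> count = 35
if count > 34:  # condition is True
    m = 0  # -> m = 0

Answer: 35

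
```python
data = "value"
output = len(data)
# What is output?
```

Answer: 5

Derivation:
Trace (tracking output):
data = 'value'  # -> data = 'value'
output = len(data)  # -> output = 5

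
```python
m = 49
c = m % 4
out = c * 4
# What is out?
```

Answer: 4

Derivation:
Trace (tracking out):
m = 49  # -> m = 49
c = m % 4  # -> c = 1
out = c * 4  # -> out = 4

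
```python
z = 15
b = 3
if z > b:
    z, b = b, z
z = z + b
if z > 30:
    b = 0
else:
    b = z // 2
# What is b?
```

Answer: 9

Derivation:
Trace (tracking b):
z = 15  # -> z = 15
b = 3  # -> b = 3
if z > b:  # condition is True
    z, b = (b, z)  # -> z = 3, b = 15
z = z + b  # -> z = 18
if z > 30:  # condition is False
else:
    b = z // 2  # -> b = 9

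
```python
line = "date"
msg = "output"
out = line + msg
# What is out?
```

Trace (tracking out):
line = 'date'  # -> line = 'date'
msg = 'output'  # -> msg = 'output'
out = line + msg  # -> out = 'dateoutput'

Answer: 'dateoutput'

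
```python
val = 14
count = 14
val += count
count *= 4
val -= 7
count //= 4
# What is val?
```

Answer: 21

Derivation:
Trace (tracking val):
val = 14  # -> val = 14
count = 14  # -> count = 14
val += count  # -> val = 28
count *= 4  # -> count = 56
val -= 7  # -> val = 21
count //= 4  # -> count = 14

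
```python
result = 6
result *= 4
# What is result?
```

Trace (tracking result):
result = 6  # -> result = 6
result *= 4  # -> result = 24

Answer: 24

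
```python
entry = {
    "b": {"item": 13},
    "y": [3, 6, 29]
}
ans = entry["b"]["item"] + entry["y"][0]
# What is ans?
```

Trace (tracking ans):
entry = {'b': {'item': 13}, 'y': [3, 6, 29]}  # -> entry = {'b': {'item': 13}, 'y': [3, 6, 29]}
ans = entry['b']['item'] + entry['y'][0]  # -> ans = 16

Answer: 16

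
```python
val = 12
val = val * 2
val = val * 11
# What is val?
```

Trace (tracking val):
val = 12  # -> val = 12
val = val * 2  # -> val = 24
val = val * 11  # -> val = 264

Answer: 264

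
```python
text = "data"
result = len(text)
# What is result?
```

Answer: 4

Derivation:
Trace (tracking result):
text = 'data'  # -> text = 'data'
result = len(text)  # -> result = 4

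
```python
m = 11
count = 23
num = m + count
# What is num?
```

Answer: 34

Derivation:
Trace (tracking num):
m = 11  # -> m = 11
count = 23  # -> count = 23
num = m + count  # -> num = 34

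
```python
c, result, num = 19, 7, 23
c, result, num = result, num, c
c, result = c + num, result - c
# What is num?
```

Trace (tracking num):
c, result, num = (19, 7, 23)  # -> c = 19, result = 7, num = 23
c, result, num = (result, num, c)  # -> c = 7, result = 23, num = 19
c, result = (c + num, result - c)  # -> c = 26, result = 16

Answer: 19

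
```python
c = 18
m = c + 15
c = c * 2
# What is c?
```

Answer: 36

Derivation:
Trace (tracking c):
c = 18  # -> c = 18
m = c + 15  # -> m = 33
c = c * 2  # -> c = 36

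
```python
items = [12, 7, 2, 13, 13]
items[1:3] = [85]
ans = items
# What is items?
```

Answer: [12, 85, 13, 13]

Derivation:
Trace (tracking items):
items = [12, 7, 2, 13, 13]  # -> items = [12, 7, 2, 13, 13]
items[1:3] = [85]  # -> items = [12, 85, 13, 13]
ans = items  # -> ans = [12, 85, 13, 13]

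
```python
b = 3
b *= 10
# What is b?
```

Trace (tracking b):
b = 3  # -> b = 3
b *= 10  # -> b = 30

Answer: 30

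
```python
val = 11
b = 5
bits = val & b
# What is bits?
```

Answer: 1

Derivation:
Trace (tracking bits):
val = 11  # -> val = 11
b = 5  # -> b = 5
bits = val & b  # -> bits = 1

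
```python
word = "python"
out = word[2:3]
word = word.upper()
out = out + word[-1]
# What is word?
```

Trace (tracking word):
word = 'python'  # -> word = 'python'
out = word[2:3]  # -> out = 't'
word = word.upper()  # -> word = 'PYTHON'
out = out + word[-1]  # -> out = 'tN'

Answer: 'PYTHON'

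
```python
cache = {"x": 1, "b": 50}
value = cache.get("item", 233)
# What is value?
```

Answer: 233

Derivation:
Trace (tracking value):
cache = {'x': 1, 'b': 50}  # -> cache = {'x': 1, 'b': 50}
value = cache.get('item', 233)  # -> value = 233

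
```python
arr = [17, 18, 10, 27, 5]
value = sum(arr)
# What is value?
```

Trace (tracking value):
arr = [17, 18, 10, 27, 5]  # -> arr = [17, 18, 10, 27, 5]
value = sum(arr)  # -> value = 77

Answer: 77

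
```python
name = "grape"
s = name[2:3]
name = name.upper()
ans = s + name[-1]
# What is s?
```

Trace (tracking s):
name = 'grape'  # -> name = 'grape'
s = name[2:3]  # -> s = 'a'
name = name.upper()  # -> name = 'GRAPE'
ans = s + name[-1]  # -> ans = 'aE'

Answer: 'a'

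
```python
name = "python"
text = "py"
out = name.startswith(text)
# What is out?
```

Trace (tracking out):
name = 'python'  # -> name = 'python'
text = 'py'  # -> text = 'py'
out = name.startswith(text)  # -> out = True

Answer: True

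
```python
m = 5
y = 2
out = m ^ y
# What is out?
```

Trace (tracking out):
m = 5  # -> m = 5
y = 2  # -> y = 2
out = m ^ y  # -> out = 7

Answer: 7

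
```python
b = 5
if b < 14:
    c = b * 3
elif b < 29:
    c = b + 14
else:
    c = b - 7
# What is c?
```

Trace (tracking c):
b = 5  # -> b = 5
if b < 14:  # condition is True
    c = b * 3  # -> c = 15

Answer: 15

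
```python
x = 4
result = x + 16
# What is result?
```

Trace (tracking result):
x = 4  # -> x = 4
result = x + 16  # -> result = 20

Answer: 20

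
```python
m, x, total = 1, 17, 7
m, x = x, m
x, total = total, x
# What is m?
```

Trace (tracking m):
m, x, total = (1, 17, 7)  # -> m = 1, x = 17, total = 7
m, x = (x, m)  # -> m = 17, x = 1
x, total = (total, x)  # -> x = 7, total = 1

Answer: 17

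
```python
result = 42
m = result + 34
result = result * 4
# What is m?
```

Answer: 76

Derivation:
Trace (tracking m):
result = 42  # -> result = 42
m = result + 34  # -> m = 76
result = result * 4  # -> result = 168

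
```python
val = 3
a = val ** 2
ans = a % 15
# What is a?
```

Answer: 9

Derivation:
Trace (tracking a):
val = 3  # -> val = 3
a = val ** 2  # -> a = 9
ans = a % 15  # -> ans = 9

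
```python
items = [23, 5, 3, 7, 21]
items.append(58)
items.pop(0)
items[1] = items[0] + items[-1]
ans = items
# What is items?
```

Trace (tracking items):
items = [23, 5, 3, 7, 21]  # -> items = [23, 5, 3, 7, 21]
items.append(58)  # -> items = [23, 5, 3, 7, 21, 58]
items.pop(0)  # -> items = [5, 3, 7, 21, 58]
items[1] = items[0] + items[-1]  # -> items = [5, 63, 7, 21, 58]
ans = items  # -> ans = [5, 63, 7, 21, 58]

Answer: [5, 63, 7, 21, 58]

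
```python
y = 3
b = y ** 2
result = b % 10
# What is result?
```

Answer: 9

Derivation:
Trace (tracking result):
y = 3  # -> y = 3
b = y ** 2  # -> b = 9
result = b % 10  # -> result = 9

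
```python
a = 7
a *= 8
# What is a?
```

Answer: 56

Derivation:
Trace (tracking a):
a = 7  # -> a = 7
a *= 8  # -> a = 56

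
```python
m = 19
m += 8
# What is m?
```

Answer: 27

Derivation:
Trace (tracking m):
m = 19  # -> m = 19
m += 8  # -> m = 27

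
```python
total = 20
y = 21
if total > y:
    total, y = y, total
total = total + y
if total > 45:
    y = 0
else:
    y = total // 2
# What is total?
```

Trace (tracking total):
total = 20  # -> total = 20
y = 21  # -> y = 21
if total > y:  # condition is False
total = total + y  # -> total = 41
if total > 45:  # condition is False
else:
    y = total // 2  # -> y = 20

Answer: 41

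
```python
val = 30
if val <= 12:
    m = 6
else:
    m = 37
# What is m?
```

Answer: 37

Derivation:
Trace (tracking m):
val = 30  # -> val = 30
if val <= 12:  # condition is False
else:
    m = 37  # -> m = 37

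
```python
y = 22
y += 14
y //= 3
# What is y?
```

Answer: 12

Derivation:
Trace (tracking y):
y = 22  # -> y = 22
y += 14  # -> y = 36
y //= 3  # -> y = 12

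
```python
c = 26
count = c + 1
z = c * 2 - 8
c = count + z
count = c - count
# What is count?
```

Trace (tracking count):
c = 26  # -> c = 26
count = c + 1  # -> count = 27
z = c * 2 - 8  # -> z = 44
c = count + z  # -> c = 71
count = c - count  # -> count = 44

Answer: 44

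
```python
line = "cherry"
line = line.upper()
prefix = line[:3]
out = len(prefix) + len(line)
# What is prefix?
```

Answer: 'CHE'

Derivation:
Trace (tracking prefix):
line = 'cherry'  # -> line = 'cherry'
line = line.upper()  # -> line = 'CHERRY'
prefix = line[:3]  # -> prefix = 'CHE'
out = len(prefix) + len(line)  # -> out = 9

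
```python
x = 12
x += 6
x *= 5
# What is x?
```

Trace (tracking x):
x = 12  # -> x = 12
x += 6  # -> x = 18
x *= 5  # -> x = 90

Answer: 90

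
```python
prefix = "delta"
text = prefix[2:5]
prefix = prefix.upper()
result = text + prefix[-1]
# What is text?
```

Answer: 'lta'

Derivation:
Trace (tracking text):
prefix = 'delta'  # -> prefix = 'delta'
text = prefix[2:5]  # -> text = 'lta'
prefix = prefix.upper()  # -> prefix = 'DELTA'
result = text + prefix[-1]  # -> result = 'ltaA'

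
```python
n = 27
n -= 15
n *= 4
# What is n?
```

Trace (tracking n):
n = 27  # -> n = 27
n -= 15  # -> n = 12
n *= 4  # -> n = 48

Answer: 48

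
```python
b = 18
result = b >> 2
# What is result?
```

Trace (tracking result):
b = 18  # -> b = 18
result = b >> 2  # -> result = 4

Answer: 4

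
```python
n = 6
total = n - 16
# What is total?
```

Answer: -10

Derivation:
Trace (tracking total):
n = 6  # -> n = 6
total = n - 16  # -> total = -10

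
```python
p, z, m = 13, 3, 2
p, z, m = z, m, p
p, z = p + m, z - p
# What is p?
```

Trace (tracking p):
p, z, m = (13, 3, 2)  # -> p = 13, z = 3, m = 2
p, z, m = (z, m, p)  # -> p = 3, z = 2, m = 13
p, z = (p + m, z - p)  # -> p = 16, z = -1

Answer: 16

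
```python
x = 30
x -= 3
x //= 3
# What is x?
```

Answer: 9

Derivation:
Trace (tracking x):
x = 30  # -> x = 30
x -= 3  # -> x = 27
x //= 3  # -> x = 9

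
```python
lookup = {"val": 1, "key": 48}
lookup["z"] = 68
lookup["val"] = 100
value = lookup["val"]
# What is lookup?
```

Answer: {'val': 100, 'key': 48, 'z': 68}

Derivation:
Trace (tracking lookup):
lookup = {'val': 1, 'key': 48}  # -> lookup = {'val': 1, 'key': 48}
lookup['z'] = 68  # -> lookup = {'val': 1, 'key': 48, 'z': 68}
lookup['val'] = 100  # -> lookup = {'val': 100, 'key': 48, 'z': 68}
value = lookup['val']  # -> value = 100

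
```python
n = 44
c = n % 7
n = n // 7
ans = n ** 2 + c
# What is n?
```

Trace (tracking n):
n = 44  # -> n = 44
c = n % 7  # -> c = 2
n = n // 7  # -> n = 6
ans = n ** 2 + c  # -> ans = 38

Answer: 6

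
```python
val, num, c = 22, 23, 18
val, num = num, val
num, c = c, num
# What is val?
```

Answer: 23

Derivation:
Trace (tracking val):
val, num, c = (22, 23, 18)  # -> val = 22, num = 23, c = 18
val, num = (num, val)  # -> val = 23, num = 22
num, c = (c, num)  # -> num = 18, c = 22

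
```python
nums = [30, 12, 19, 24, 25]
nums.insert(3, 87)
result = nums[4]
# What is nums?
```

Trace (tracking nums):
nums = [30, 12, 19, 24, 25]  # -> nums = [30, 12, 19, 24, 25]
nums.insert(3, 87)  # -> nums = [30, 12, 19, 87, 24, 25]
result = nums[4]  # -> result = 24

Answer: [30, 12, 19, 87, 24, 25]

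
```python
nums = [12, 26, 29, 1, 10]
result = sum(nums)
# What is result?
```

Trace (tracking result):
nums = [12, 26, 29, 1, 10]  # -> nums = [12, 26, 29, 1, 10]
result = sum(nums)  # -> result = 78

Answer: 78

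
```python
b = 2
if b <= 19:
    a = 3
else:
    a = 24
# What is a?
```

Answer: 3

Derivation:
Trace (tracking a):
b = 2  # -> b = 2
if b <= 19:  # condition is True
    a = 3  # -> a = 3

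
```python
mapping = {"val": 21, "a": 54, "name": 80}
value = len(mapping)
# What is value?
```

Trace (tracking value):
mapping = {'val': 21, 'a': 54, 'name': 80}  # -> mapping = {'val': 21, 'a': 54, 'name': 80}
value = len(mapping)  # -> value = 3

Answer: 3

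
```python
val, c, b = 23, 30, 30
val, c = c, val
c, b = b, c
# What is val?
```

Trace (tracking val):
val, c, b = (23, 30, 30)  # -> val = 23, c = 30, b = 30
val, c = (c, val)  # -> val = 30, c = 23
c, b = (b, c)  # -> c = 30, b = 23

Answer: 30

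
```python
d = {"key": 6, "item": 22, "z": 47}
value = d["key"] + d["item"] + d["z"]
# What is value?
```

Trace (tracking value):
d = {'key': 6, 'item': 22, 'z': 47}  # -> d = {'key': 6, 'item': 22, 'z': 47}
value = d['key'] + d['item'] + d['z']  # -> value = 75

Answer: 75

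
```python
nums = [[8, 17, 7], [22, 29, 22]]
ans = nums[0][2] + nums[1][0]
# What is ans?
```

Trace (tracking ans):
nums = [[8, 17, 7], [22, 29, 22]]  # -> nums = [[8, 17, 7], [22, 29, 22]]
ans = nums[0][2] + nums[1][0]  # -> ans = 29

Answer: 29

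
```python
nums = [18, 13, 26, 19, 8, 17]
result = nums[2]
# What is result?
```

Answer: 26

Derivation:
Trace (tracking result):
nums = [18, 13, 26, 19, 8, 17]  # -> nums = [18, 13, 26, 19, 8, 17]
result = nums[2]  # -> result = 26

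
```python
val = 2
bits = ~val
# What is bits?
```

Trace (tracking bits):
val = 2  # -> val = 2
bits = ~val  # -> bits = -3

Answer: -3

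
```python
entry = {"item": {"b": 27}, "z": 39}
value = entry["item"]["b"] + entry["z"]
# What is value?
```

Trace (tracking value):
entry = {'item': {'b': 27}, 'z': 39}  # -> entry = {'item': {'b': 27}, 'z': 39}
value = entry['item']['b'] + entry['z']  # -> value = 66

Answer: 66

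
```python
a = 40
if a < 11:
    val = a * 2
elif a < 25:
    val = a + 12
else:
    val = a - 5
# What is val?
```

Answer: 35

Derivation:
Trace (tracking val):
a = 40  # -> a = 40
if a < 11:  # condition is False
elif a < 25:  # condition is False
else:
    val = a - 5  # -> val = 35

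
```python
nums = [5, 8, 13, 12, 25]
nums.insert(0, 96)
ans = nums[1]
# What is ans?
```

Answer: 5

Derivation:
Trace (tracking ans):
nums = [5, 8, 13, 12, 25]  # -> nums = [5, 8, 13, 12, 25]
nums.insert(0, 96)  # -> nums = [96, 5, 8, 13, 12, 25]
ans = nums[1]  # -> ans = 5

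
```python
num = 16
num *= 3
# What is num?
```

Answer: 48

Derivation:
Trace (tracking num):
num = 16  # -> num = 16
num *= 3  # -> num = 48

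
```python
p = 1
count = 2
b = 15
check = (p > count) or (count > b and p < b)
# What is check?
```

Trace (tracking check):
p = 1  # -> p = 1
count = 2  # -> count = 2
b = 15  # -> b = 15
check = p > count or (count > b and p < b)  # -> check = False

Answer: False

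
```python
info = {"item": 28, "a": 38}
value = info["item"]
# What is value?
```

Trace (tracking value):
info = {'item': 28, 'a': 38}  # -> info = {'item': 28, 'a': 38}
value = info['item']  # -> value = 28

Answer: 28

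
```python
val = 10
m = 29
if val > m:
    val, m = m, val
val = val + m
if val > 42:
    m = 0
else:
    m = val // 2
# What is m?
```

Answer: 19

Derivation:
Trace (tracking m):
val = 10  # -> val = 10
m = 29  # -> m = 29
if val > m:  # condition is False
val = val + m  # -> val = 39
if val > 42:  # condition is False
else:
    m = val // 2  # -> m = 19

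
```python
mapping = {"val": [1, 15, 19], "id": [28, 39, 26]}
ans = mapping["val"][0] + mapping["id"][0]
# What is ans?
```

Answer: 29

Derivation:
Trace (tracking ans):
mapping = {'val': [1, 15, 19], 'id': [28, 39, 26]}  # -> mapping = {'val': [1, 15, 19], 'id': [28, 39, 26]}
ans = mapping['val'][0] + mapping['id'][0]  # -> ans = 29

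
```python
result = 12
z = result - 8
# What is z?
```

Answer: 4

Derivation:
Trace (tracking z):
result = 12  # -> result = 12
z = result - 8  # -> z = 4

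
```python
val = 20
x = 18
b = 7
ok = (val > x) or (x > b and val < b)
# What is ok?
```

Answer: True

Derivation:
Trace (tracking ok):
val = 20  # -> val = 20
x = 18  # -> x = 18
b = 7  # -> b = 7
ok = val > x or (x > b and val < b)  # -> ok = True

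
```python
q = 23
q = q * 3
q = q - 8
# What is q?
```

Answer: 61

Derivation:
Trace (tracking q):
q = 23  # -> q = 23
q = q * 3  # -> q = 69
q = q - 8  # -> q = 61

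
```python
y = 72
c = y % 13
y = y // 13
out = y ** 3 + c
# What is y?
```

Answer: 5

Derivation:
Trace (tracking y):
y = 72  # -> y = 72
c = y % 13  # -> c = 7
y = y // 13  # -> y = 5
out = y ** 3 + c  # -> out = 132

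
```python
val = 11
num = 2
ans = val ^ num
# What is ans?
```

Trace (tracking ans):
val = 11  # -> val = 11
num = 2  # -> num = 2
ans = val ^ num  # -> ans = 9

Answer: 9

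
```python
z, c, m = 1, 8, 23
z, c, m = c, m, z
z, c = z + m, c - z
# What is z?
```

Answer: 9

Derivation:
Trace (tracking z):
z, c, m = (1, 8, 23)  # -> z = 1, c = 8, m = 23
z, c, m = (c, m, z)  # -> z = 8, c = 23, m = 1
z, c = (z + m, c - z)  # -> z = 9, c = 15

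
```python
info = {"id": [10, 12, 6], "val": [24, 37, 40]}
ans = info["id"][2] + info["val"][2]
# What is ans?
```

Answer: 46

Derivation:
Trace (tracking ans):
info = {'id': [10, 12, 6], 'val': [24, 37, 40]}  # -> info = {'id': [10, 12, 6], 'val': [24, 37, 40]}
ans = info['id'][2] + info['val'][2]  # -> ans = 46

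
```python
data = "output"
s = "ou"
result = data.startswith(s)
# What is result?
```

Trace (tracking result):
data = 'output'  # -> data = 'output'
s = 'ou'  # -> s = 'ou'
result = data.startswith(s)  # -> result = True

Answer: True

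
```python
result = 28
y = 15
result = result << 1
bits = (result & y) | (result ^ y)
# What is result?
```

Trace (tracking result):
result = 28  # -> result = 28
y = 15  # -> y = 15
result = result << 1  # -> result = 56
bits = result & y | result ^ y  # -> bits = 63

Answer: 56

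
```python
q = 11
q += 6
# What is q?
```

Trace (tracking q):
q = 11  # -> q = 11
q += 6  # -> q = 17

Answer: 17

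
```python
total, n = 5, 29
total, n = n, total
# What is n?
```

Trace (tracking n):
total, n = (5, 29)  # -> total = 5, n = 29
total, n = (n, total)  # -> total = 29, n = 5

Answer: 5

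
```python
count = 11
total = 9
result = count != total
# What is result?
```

Trace (tracking result):
count = 11  # -> count = 11
total = 9  # -> total = 9
result = count != total  # -> result = True

Answer: True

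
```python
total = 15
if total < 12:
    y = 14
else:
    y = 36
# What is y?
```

Trace (tracking y):
total = 15  # -> total = 15
if total < 12:  # condition is False
else:
    y = 36  # -> y = 36

Answer: 36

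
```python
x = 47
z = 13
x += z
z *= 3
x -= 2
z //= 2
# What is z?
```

Answer: 19

Derivation:
Trace (tracking z):
x = 47  # -> x = 47
z = 13  # -> z = 13
x += z  # -> x = 60
z *= 3  # -> z = 39
x -= 2  # -> x = 58
z //= 2  # -> z = 19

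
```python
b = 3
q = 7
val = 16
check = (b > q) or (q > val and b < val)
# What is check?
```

Answer: False

Derivation:
Trace (tracking check):
b = 3  # -> b = 3
q = 7  # -> q = 7
val = 16  # -> val = 16
check = b > q or (q > val and b < val)  # -> check = False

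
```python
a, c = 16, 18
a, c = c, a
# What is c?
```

Trace (tracking c):
a, c = (16, 18)  # -> a = 16, c = 18
a, c = (c, a)  # -> a = 18, c = 16

Answer: 16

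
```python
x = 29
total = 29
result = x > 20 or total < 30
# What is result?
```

Answer: True

Derivation:
Trace (tracking result):
x = 29  # -> x = 29
total = 29  # -> total = 29
result = x > 20 or total < 30  # -> result = True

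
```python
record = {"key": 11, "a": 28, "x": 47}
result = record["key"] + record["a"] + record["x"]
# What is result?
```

Answer: 86

Derivation:
Trace (tracking result):
record = {'key': 11, 'a': 28, 'x': 47}  # -> record = {'key': 11, 'a': 28, 'x': 47}
result = record['key'] + record['a'] + record['x']  # -> result = 86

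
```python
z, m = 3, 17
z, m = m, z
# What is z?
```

Trace (tracking z):
z, m = (3, 17)  # -> z = 3, m = 17
z, m = (m, z)  # -> z = 17, m = 3

Answer: 17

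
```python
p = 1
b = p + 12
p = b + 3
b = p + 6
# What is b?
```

Answer: 22

Derivation:
Trace (tracking b):
p = 1  # -> p = 1
b = p + 12  # -> b = 13
p = b + 3  # -> p = 16
b = p + 6  # -> b = 22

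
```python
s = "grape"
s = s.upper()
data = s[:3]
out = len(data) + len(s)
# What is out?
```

Trace (tracking out):
s = 'grape'  # -> s = 'grape'
s = s.upper()  # -> s = 'GRAPE'
data = s[:3]  # -> data = 'GRA'
out = len(data) + len(s)  # -> out = 8

Answer: 8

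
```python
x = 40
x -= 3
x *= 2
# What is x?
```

Answer: 74

Derivation:
Trace (tracking x):
x = 40  # -> x = 40
x -= 3  # -> x = 37
x *= 2  # -> x = 74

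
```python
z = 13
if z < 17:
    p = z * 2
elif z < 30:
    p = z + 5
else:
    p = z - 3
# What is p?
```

Trace (tracking p):
z = 13  # -> z = 13
if z < 17:  # condition is True
    p = z * 2  # -> p = 26

Answer: 26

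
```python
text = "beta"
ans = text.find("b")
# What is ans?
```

Answer: 0

Derivation:
Trace (tracking ans):
text = 'beta'  # -> text = 'beta'
ans = text.find('b')  # -> ans = 0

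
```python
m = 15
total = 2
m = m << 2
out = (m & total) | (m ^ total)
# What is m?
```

Trace (tracking m):
m = 15  # -> m = 15
total = 2  # -> total = 2
m = m << 2  # -> m = 60
out = m & total | m ^ total  # -> out = 62

Answer: 60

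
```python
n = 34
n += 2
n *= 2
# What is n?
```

Answer: 72

Derivation:
Trace (tracking n):
n = 34  # -> n = 34
n += 2  # -> n = 36
n *= 2  # -> n = 72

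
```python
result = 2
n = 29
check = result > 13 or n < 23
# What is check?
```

Answer: False

Derivation:
Trace (tracking check):
result = 2  # -> result = 2
n = 29  # -> n = 29
check = result > 13 or n < 23  # -> check = False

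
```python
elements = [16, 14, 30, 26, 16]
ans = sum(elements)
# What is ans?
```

Answer: 102

Derivation:
Trace (tracking ans):
elements = [16, 14, 30, 26, 16]  # -> elements = [16, 14, 30, 26, 16]
ans = sum(elements)  # -> ans = 102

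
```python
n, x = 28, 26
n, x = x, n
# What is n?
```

Trace (tracking n):
n, x = (28, 26)  # -> n = 28, x = 26
n, x = (x, n)  # -> n = 26, x = 28

Answer: 26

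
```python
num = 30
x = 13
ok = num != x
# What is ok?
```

Trace (tracking ok):
num = 30  # -> num = 30
x = 13  # -> x = 13
ok = num != x  # -> ok = True

Answer: True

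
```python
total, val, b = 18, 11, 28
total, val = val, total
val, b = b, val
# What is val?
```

Answer: 28

Derivation:
Trace (tracking val):
total, val, b = (18, 11, 28)  # -> total = 18, val = 11, b = 28
total, val = (val, total)  # -> total = 11, val = 18
val, b = (b, val)  # -> val = 28, b = 18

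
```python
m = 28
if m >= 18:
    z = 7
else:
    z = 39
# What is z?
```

Answer: 7

Derivation:
Trace (tracking z):
m = 28  # -> m = 28
if m >= 18:  # condition is True
    z = 7  # -> z = 7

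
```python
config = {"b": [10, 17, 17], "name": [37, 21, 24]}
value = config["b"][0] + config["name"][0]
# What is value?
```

Answer: 47

Derivation:
Trace (tracking value):
config = {'b': [10, 17, 17], 'name': [37, 21, 24]}  # -> config = {'b': [10, 17, 17], 'name': [37, 21, 24]}
value = config['b'][0] + config['name'][0]  # -> value = 47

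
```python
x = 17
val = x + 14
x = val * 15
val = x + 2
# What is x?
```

Answer: 465

Derivation:
Trace (tracking x):
x = 17  # -> x = 17
val = x + 14  # -> val = 31
x = val * 15  # -> x = 465
val = x + 2  # -> val = 467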